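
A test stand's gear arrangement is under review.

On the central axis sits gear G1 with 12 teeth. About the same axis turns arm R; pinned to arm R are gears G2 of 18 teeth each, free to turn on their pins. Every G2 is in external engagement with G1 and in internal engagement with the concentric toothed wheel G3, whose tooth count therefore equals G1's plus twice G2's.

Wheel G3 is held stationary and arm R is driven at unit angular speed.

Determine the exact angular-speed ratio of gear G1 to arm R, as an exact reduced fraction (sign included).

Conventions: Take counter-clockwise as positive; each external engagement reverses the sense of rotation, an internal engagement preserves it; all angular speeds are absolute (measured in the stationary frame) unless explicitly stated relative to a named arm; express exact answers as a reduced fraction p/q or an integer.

class = planetary set [G3 = 12+2·18 = 48; Willis about the carrier]
ring teeth: 12 + 2·18 = 48
12(ω_sun−ω_arm) = −48(ω_ring−ω_arm),  ω_ring = 0, ω_arm = 1
ω_sun = 1 − (48/12)(0−1) = 5
ω_out/ω_in = 5

5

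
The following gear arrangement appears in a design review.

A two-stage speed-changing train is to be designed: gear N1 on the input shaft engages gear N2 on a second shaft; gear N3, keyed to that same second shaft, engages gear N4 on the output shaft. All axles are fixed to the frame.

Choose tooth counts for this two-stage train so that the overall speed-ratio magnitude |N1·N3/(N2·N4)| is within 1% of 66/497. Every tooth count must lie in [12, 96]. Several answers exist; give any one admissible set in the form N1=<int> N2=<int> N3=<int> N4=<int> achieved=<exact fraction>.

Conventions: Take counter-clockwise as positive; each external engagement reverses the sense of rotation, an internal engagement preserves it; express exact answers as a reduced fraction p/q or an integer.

N1=12 N2=28 N3=22 N4=71 achieved=66/497

topology: fixed-axis compound train — 2 stages, target 66/497
target = 66/497 in lowest terms: an exact hit needs N1·N3 = k·66 and N2·N4 = k·497 for one integer k, every count in [12, 96]; additionally prefer no 1:1 stage (N1 ≠ N2, N3 ≠ N4)
k = 1…3: no 1:1-free in-range split of k·66 and k·497 into factor pairs; take k = 4
k = 4: N1·N3 = 264 = 12·22, N2·N4 = 1988 = 28·71
achieved = 12·22/(28·71) = 66/497; |achieved − target| = 0 ≤ 33/24850 ✓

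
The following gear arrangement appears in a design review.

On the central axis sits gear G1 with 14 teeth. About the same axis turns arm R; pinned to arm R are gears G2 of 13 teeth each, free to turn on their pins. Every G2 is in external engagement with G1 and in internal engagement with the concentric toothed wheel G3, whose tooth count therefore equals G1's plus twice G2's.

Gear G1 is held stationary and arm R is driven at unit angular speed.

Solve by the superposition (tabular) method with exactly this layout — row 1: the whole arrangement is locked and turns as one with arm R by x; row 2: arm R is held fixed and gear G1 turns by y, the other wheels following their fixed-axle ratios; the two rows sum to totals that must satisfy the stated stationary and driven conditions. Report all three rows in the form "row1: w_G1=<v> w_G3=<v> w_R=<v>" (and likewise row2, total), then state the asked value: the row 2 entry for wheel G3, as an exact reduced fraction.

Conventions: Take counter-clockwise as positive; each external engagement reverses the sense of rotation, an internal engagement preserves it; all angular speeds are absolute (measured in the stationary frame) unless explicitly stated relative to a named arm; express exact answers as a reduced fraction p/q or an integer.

row1: w_G1=1 w_G3=1 w_R=1
row2: w_G1=-1 w_G3=7/20 w_R=0
total: w_G1=0 w_G3=27/20 w_R=1
asked value: 7/20

topology: planetary set — G1 14T / G2 13T / G3 40T, arm = carrier (Willis)
row 1: whole set turns with the arm by x
row 2 — arm fixed, fixed-axis ratios: sun y, ring −(14/40)·y, arm 0
boundary: total ω_sun = x + y = 0 and total ω_arm = x = 1  ⇒  y = -1, x = 1
row 2 ring = −(14/40)·(-1) = 7/20
totals (row 1 + row 2): sun 1 + (-1) = 0, ring 1 + 7/20 = 27/20, arm 1 + 0 = 1
asked cell (row2, ring) = 7/20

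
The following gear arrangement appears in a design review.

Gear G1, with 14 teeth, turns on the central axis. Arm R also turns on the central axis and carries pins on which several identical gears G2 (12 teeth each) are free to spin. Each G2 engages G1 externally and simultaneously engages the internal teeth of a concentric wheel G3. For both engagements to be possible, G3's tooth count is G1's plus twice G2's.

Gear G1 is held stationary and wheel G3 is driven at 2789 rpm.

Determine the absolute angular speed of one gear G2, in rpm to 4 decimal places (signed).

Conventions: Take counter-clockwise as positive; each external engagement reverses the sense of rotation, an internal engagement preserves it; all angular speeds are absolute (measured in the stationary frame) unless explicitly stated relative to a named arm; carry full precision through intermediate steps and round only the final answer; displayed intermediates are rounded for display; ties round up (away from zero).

+4415.9167 rpm

recognized (axles ride arm R): planetary set, 14/12/38 teeth
normalise by the input: solve with ω_ring = 1, then scale by 2789 rpm
ring teeth: 14 + 2·12 = 38
14(ω_sun−ω_arm) = −38(ω_ring−ω_arm),  ω_sun = 0, ω_ring = 1
14(0−ω_arm) = −38(1−ω_arm)  ⇒  52·ω_arm = 38  ⇒  ω_arm = 19/26
sun–planet mesh: 14·(0−19/26) = −12·(ω_p−ω_arm)  ⇒  ω_p−ω_arm = 133/156
ω_p = 19/26 + 133/156 = 19/12
scale: ω_p = 19/12 × 2789 rpm = +4415.9167 rpm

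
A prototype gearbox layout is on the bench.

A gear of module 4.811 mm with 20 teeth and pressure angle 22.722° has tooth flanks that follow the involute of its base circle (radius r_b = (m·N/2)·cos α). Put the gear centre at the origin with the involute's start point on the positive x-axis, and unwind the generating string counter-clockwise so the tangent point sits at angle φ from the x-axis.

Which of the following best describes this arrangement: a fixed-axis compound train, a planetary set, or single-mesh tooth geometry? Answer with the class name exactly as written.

single-mesh tooth geometry

class = single-mesh tooth geometry [base-circle involute, m = 4.811, 20T]
classification: single-mesh tooth geometry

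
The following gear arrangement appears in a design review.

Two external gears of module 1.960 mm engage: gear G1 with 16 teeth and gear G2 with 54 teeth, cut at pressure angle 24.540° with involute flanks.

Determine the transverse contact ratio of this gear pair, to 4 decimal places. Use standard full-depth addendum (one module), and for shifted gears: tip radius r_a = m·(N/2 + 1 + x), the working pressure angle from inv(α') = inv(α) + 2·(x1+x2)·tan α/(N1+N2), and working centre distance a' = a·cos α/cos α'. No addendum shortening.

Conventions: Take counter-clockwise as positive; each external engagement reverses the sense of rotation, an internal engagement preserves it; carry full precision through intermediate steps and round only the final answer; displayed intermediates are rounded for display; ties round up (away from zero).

1.4707

class = single-mesh tooth geometry [involute pair 16T × 54T, m = 1.960]
base radii: r_b1 = 14.263650, r_b2 = 48.139818
tip radii: r_a1 = 17.640000, r_a2 = 54.880000
no profile shift: α' = α, a' = a
action lengths: √(r_a1²−r_b1²) = 10.378723, √(r_a2²−r_b2²) = 26.350946
base pitch p_b = π·m·cos α = 5.601322
CR = (10.378723 + 26.350946 − 68.600000·sin 24.54000°)/5.601322 = 1.470749
contact ratio ≈ 1.4707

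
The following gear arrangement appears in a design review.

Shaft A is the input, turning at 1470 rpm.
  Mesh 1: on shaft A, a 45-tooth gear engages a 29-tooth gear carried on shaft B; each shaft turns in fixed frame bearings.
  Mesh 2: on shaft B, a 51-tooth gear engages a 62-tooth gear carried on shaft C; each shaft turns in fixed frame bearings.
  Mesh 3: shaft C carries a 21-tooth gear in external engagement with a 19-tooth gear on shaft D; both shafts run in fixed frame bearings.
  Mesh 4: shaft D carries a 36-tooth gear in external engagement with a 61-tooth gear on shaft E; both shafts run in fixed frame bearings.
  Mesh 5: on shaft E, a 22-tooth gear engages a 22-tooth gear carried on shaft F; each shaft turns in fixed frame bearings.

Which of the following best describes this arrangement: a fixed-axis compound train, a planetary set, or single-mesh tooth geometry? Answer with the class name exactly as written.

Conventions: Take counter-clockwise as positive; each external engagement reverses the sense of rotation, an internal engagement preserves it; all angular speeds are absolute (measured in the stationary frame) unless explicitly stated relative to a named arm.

class = fixed-axis compound train [5 meshes; 5 ratios multiply, 5 sense flips]
classification: fixed-axis compound train

fixed-axis compound train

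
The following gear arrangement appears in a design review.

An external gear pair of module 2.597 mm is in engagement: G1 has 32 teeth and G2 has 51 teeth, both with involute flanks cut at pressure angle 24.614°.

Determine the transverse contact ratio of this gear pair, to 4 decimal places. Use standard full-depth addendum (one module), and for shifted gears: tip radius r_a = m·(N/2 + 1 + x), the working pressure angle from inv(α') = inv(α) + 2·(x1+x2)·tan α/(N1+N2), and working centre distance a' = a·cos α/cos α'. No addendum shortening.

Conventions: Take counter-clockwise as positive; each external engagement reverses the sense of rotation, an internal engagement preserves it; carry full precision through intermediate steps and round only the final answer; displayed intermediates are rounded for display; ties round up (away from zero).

1.5234

single-mesh involute tooth geometry (32T engaging 51T at module 2.597)
base radii: r_b1 = 37.776351, r_b2 = 60.206060
tip radii: r_a1 = 44.149000, r_a2 = 68.820500
no profile shift: α' = α, a' = a
action lengths: √(r_a1²−r_b1²) = 22.849103, √(r_a2²−r_b2²) = 33.339040
base pitch p_b = π·m·cos α = 7.417369
CR = (22.849103 + 33.339040 − 107.775500·sin 24.61400°)/7.417369 = 1.523361
contact ratio ≈ 1.5234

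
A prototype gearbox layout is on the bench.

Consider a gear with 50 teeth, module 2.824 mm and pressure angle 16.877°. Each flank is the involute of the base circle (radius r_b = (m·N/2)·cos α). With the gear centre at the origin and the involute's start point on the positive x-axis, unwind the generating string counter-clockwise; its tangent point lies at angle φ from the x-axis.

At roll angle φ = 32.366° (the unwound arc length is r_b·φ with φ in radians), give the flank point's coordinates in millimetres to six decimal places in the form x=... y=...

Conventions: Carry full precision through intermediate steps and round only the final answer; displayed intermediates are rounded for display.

single-mesh involute tooth geometry (50T wheel at module 2.824)
pitch radius r_p = m·N/2 = 2.824·50/2 = 70.600000
base radius r_b = r_p·cos α = 70.600000·cos 16.877° = 67.559272
roll angle φ = 32.366° = 0.56489327 rad
x = r_b·(cos φ + φ·sin φ) = 77.493702
y = r_b·(sin φ − φ·cos φ) = 3.931340

x=77.493702 y=3.931340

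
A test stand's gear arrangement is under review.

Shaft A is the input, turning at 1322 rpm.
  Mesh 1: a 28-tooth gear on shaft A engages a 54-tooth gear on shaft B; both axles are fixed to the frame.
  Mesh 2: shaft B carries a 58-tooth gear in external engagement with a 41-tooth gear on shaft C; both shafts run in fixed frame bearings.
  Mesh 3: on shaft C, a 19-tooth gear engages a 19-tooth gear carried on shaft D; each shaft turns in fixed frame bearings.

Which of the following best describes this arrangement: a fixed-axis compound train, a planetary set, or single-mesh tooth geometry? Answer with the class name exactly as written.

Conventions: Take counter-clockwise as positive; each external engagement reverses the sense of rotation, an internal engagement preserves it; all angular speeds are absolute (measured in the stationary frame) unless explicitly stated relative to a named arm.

topology: fixed-axis compound train — 3 meshes, A→D
classification: fixed-axis compound train

fixed-axis compound train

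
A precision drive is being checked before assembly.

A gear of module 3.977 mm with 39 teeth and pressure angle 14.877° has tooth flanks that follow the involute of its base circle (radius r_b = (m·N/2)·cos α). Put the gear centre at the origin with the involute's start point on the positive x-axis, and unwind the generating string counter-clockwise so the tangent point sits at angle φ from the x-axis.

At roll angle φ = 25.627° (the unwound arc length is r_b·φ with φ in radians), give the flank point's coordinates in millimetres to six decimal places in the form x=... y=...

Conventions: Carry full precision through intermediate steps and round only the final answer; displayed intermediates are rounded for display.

single-mesh involute tooth geometry (39T wheel at module 3.977)
pitch radius r_p = m·N/2 = 3.977·39/2 = 77.551500
base radius r_b = r_p·cos α = 77.551500·cos 14.877° = 74.951913
roll angle φ = 25.627° = 0.44727553 rad
x = r_b·(cos φ + φ·sin φ) = 82.078360
y = r_b·(sin φ − φ·cos φ) = 2.191158

x=82.078360 y=2.191158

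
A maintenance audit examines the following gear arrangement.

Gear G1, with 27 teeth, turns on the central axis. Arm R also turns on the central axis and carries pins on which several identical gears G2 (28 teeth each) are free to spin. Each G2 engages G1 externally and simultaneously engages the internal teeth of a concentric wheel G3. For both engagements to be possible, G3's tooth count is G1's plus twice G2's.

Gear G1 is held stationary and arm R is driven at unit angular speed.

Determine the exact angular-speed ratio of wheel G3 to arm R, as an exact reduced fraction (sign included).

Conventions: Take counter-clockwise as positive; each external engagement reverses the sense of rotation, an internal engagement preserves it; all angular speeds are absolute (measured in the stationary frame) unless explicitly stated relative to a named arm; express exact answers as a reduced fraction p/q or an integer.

110/83

planetary set (27T centre, 28T on arm, 83T internal) — Willis relation
ring teeth: 27 + 2·28 = 83
27(ω_sun−ω_arm) = −83(ω_ring−ω_arm),  ω_sun = 0, ω_arm = 1
ω_ring = 1 − (27/83)(0−1) = 110/83
ω_out/ω_in = 110/83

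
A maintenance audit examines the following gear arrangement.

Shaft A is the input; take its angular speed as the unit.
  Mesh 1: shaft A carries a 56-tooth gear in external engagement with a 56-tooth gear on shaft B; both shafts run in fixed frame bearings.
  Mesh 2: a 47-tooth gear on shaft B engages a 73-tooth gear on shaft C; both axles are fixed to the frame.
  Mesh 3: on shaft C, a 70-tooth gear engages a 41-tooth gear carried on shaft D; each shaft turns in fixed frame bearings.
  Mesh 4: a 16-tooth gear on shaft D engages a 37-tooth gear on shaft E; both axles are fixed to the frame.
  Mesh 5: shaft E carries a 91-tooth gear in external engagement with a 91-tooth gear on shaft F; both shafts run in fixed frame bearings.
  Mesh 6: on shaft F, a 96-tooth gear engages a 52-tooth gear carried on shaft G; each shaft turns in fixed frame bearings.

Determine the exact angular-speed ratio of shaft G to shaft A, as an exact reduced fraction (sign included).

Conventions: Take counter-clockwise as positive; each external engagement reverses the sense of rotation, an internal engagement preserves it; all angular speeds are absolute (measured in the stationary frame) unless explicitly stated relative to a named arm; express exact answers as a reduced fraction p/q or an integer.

class = fixed-axis compound train [6 meshes; 6 ratios multiply, 6 sense flips]
mesh 1 [56T→56T]: running ratio 1, sense −
mesh 2 [47T→73T]: running ratio 47/73, sense +
mesh 3 [70T→41T]: running ratio 3290/2993, sense −
mesh 4 [16T→37T]: running ratio 52640/110741, sense +
mesh 5 [91T→91T]: running ratio 52640/110741, sense −
mesh 6 [96T→52T]: running ratio 1263360/1439633, sense +
ω_out/ω_in = 1263360/1439633

1263360/1439633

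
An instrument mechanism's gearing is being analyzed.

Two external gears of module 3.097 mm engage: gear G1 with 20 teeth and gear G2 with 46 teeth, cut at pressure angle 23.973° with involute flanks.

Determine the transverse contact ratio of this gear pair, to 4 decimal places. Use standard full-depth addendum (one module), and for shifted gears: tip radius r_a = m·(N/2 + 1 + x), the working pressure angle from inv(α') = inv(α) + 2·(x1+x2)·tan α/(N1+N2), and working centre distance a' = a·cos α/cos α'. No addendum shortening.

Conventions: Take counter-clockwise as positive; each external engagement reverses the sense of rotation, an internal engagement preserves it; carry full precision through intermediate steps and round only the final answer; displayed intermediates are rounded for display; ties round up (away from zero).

1.5002

recognized (one external pair, fixed centres): single-mesh tooth geometry, m = 3.097, N1 = 20, N2 = 46
base radii: r_b1 = 28.298436, r_b2 = 65.086402
tip radii: r_a1 = 34.067000, r_a2 = 74.328000
no profile shift: α' = α, a' = a
action lengths: √(r_a1²−r_b1²) = 18.967315, √(r_a2²−r_b2²) = 35.894454
base pitch p_b = π·m·cos α = 8.890216
CR = (18.967315 + 35.894454 − 102.201000·sin 23.97300°)/8.890216 = 1.500175
contact ratio ≈ 1.5002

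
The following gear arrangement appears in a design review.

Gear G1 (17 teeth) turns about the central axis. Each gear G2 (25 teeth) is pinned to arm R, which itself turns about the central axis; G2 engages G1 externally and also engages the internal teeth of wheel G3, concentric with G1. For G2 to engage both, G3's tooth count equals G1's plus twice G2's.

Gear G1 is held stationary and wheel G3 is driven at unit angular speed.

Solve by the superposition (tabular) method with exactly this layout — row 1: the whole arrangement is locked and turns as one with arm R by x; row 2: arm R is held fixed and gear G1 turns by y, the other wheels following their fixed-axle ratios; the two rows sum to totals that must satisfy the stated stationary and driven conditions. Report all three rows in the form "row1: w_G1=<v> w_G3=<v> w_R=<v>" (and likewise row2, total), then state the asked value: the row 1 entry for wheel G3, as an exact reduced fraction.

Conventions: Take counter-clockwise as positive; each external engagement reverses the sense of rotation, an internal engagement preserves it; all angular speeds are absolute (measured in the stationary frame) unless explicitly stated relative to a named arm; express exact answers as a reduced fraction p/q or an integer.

row1: w_G1=67/84 w_G3=67/84 w_R=67/84
row2: w_G1=-67/84 w_G3=17/84 w_R=0
total: w_G1=0 w_G3=1 w_R=67/84
asked value: 67/84

topology: planetary set — G1 17T / G2 25T / G3 67T, arm = carrier (Willis)
superposition row 1 [locked train]: every member turns x
superposition row 2 [arm held]: sun y, ring −(17/67)·y, arm 0
boundary: total ω_sun = x + y = 0 and total ω_ring = x − (17/67)·y = 1  ⇒  y = -67/84, x = 67/84
row 2 ring = −(17/67)·(-67/84) = 17/84
totals (row 1 + row 2): sun 67/84 + (-67/84) = 0, ring 67/84 + 17/84 = 1, arm 67/84 + 0 = 67/84
asked cell (row1, ring) = 67/84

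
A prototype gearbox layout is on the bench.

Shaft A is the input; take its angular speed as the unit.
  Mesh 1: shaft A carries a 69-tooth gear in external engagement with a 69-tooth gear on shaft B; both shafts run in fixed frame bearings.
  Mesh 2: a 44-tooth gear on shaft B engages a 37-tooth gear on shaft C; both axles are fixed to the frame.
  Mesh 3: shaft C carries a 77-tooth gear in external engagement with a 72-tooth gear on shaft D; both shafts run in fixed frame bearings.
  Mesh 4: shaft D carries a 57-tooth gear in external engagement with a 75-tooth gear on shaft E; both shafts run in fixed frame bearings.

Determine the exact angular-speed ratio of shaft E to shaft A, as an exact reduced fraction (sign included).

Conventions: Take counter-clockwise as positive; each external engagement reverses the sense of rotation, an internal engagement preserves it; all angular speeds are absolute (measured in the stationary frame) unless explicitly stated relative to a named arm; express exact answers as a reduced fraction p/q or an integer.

16093/16650

class = fixed-axis compound train [4 meshes; 4 ratios multiply, 4 sense flips]
mesh 1 [69T→69T]: running ratio 1, sense −
mesh 2 [44T→37T]: running ratio 44/37, sense +
mesh 3 [77T→72T]: running ratio 847/666, sense −
mesh 4 [57T→75T]: running ratio 16093/16650, sense +
ω_out/ω_in = 16093/16650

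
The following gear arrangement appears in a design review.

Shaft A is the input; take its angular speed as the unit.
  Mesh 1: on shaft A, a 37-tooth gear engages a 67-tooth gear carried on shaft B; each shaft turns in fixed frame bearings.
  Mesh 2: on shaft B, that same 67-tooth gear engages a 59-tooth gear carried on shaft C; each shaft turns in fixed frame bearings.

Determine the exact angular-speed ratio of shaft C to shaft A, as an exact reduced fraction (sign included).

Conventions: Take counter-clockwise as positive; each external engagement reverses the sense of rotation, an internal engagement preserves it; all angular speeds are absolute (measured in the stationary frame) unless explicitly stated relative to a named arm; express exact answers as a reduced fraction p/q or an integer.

37/59

class = fixed-axis compound train [2 meshes; 2 ratios multiply, 2 sense flips]
mesh 1 [37T→67T]: running ratio 37/67, sense −
mesh 2 [67T→59T]: running ratio 37/59, sense +
ω_out/ω_in = 37/59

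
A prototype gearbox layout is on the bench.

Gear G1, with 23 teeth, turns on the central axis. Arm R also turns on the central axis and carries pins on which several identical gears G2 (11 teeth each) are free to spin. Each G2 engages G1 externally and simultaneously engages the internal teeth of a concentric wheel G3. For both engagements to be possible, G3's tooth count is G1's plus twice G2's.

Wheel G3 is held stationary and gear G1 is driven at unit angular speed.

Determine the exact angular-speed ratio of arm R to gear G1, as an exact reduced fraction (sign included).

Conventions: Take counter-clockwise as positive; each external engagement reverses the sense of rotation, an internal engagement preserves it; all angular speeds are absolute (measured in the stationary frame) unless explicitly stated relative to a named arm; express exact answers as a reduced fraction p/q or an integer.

recognized (axles ride arm R): planetary set, 23/11/45 teeth
ring teeth: 23 + 2·11 = 45
23(ω_sun−ω_arm) = −45(ω_ring−ω_arm),  ω_ring = 0, ω_sun = 1
23(1−ω_arm) = −45(0−ω_arm)  ⇒  68·ω_arm = 23  ⇒  ω_arm = 23/68
ω_out/ω_in = 23/68

23/68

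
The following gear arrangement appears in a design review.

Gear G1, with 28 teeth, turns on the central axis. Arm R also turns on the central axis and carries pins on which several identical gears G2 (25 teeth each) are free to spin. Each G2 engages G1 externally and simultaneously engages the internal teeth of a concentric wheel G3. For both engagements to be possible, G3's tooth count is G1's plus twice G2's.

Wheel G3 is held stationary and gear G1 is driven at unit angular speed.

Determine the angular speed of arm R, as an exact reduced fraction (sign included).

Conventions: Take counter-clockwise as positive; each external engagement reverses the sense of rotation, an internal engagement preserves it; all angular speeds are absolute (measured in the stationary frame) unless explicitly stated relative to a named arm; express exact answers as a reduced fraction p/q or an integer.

14/53

class = planetary set [G3 = 28+2·25 = 78; Willis about the carrier]
ring teeth: 28 + 2·25 = 78
28(ω_sun−ω_arm) = −78(ω_ring−ω_arm),  ω_ring = 0, ω_sun = 1
28(1−ω_arm) = −78(0−ω_arm)  ⇒  106·ω_arm = 28  ⇒  ω_arm = 14/53
exact speed ratio = 14/53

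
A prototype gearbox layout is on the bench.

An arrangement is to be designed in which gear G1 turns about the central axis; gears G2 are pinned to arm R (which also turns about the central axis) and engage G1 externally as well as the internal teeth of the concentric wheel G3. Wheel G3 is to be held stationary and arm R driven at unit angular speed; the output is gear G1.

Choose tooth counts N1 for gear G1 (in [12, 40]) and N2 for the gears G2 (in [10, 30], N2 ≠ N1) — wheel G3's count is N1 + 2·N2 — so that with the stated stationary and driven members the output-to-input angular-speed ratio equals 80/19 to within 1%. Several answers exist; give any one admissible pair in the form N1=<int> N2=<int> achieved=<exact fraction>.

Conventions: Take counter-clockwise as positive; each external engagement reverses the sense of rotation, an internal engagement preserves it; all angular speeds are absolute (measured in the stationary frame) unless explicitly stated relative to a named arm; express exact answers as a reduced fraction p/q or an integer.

design class (target 80/19): planetary set
Willis with ω_ring = 0: ω_sun/ω_arm = (N1+N3)/N1; set equal to 80/19  ⇒  N3/N1 = 80/19 − 1 = 61/19
N3 = N1 + 2·N2  ⇒  N2/N1 = (N3/N1 − 1)/2 = (61/19 − 1)/2 = 21/19
smallest multiple with N1 ≥ 12 and N2 ≥ 10: k = 1  ⇒  N1 = 1·19 = 19, N2 = 1·21 = 21 (N1 ≤ 40, N2 ≤ 30, N2 ≠ N1 ✓), N3 = 19 + 2·21 = 61
check: (N1+N3)/N1 with N1 = 19, N3 = 61 gives 80/19; |achieved − target| = 0 ≤ 4/95 ✓

N1=19 N2=21 achieved=80/19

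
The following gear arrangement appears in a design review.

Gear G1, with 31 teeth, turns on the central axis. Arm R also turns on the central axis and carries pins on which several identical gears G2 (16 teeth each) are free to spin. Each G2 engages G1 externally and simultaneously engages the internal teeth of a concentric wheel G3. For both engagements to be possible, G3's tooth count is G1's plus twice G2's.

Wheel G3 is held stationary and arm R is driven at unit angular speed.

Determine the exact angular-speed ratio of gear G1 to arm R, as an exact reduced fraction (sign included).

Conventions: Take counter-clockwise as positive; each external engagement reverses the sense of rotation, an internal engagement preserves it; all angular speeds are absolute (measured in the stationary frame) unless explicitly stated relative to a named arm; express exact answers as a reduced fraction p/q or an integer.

recognized (axles ride arm R): planetary set, 31/16/63 teeth
ring teeth: 31 + 2·16 = 63
31(ω_sun−ω_arm) = −63(ω_ring−ω_arm),  ω_ring = 0, ω_arm = 1
ω_sun = 1 − (63/31)(0−1) = 94/31
ω_out/ω_in = 94/31

94/31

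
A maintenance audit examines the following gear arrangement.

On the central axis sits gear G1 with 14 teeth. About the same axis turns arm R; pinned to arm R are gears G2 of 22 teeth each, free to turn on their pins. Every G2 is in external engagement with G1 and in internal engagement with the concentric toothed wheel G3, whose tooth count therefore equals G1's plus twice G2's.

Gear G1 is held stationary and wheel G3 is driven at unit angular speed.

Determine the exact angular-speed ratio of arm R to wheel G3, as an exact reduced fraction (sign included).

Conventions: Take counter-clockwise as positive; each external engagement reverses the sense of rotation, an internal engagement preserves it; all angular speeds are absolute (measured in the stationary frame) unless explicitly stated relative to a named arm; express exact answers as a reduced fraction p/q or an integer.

29/36

topology: planetary set — G1 14T / G2 22T / G3 58T, arm = carrier (Willis)
ring teeth: 14 + 2·22 = 58
14(ω_sun−ω_arm) = −58(ω_ring−ω_arm),  ω_sun = 0, ω_ring = 1
14(0−ω_arm) = −58(1−ω_arm)  ⇒  72·ω_arm = 58  ⇒  ω_arm = 29/36
ω_out/ω_in = 29/36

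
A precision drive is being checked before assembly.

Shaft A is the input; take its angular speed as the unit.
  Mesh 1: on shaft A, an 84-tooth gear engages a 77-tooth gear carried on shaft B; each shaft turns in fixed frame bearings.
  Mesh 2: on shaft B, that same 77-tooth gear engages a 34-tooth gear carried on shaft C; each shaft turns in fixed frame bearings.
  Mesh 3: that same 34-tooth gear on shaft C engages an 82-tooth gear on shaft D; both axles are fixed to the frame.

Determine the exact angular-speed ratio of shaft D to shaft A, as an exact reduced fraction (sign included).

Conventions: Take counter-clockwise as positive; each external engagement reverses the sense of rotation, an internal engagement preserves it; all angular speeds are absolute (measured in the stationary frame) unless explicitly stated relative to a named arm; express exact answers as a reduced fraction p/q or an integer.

-42/41

class = fixed-axis compound train [3 meshes; 3 ratios multiply, 3 sense flips]
mesh 1 [84T→77T]: running ratio 12/11, sense −
mesh 2 [77T→34T]: running ratio 42/17, sense +
mesh 3 [34T→82T]: running ratio 42/41, sense −
ω_out/ω_in = -42/41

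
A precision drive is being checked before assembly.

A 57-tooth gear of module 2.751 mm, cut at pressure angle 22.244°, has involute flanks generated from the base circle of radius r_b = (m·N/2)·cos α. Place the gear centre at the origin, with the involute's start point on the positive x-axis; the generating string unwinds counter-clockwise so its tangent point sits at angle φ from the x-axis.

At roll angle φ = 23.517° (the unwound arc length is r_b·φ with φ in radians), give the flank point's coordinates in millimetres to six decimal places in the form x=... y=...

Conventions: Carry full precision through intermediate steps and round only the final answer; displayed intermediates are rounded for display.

x=78.426441 y=1.644644

recognized (one wheel, involute flank): single-mesh tooth geometry, m = 2.751, N = 57
pitch radius r_p = m·N/2 = 2.751·57/2 = 78.403500
base radius r_b = r_p·cos α = 78.403500·cos 22.244° = 72.568723
roll angle φ = 23.517° = 0.41044908 rad
x = r_b·(cos φ + φ·sin φ) = 78.426441
y = r_b·(sin φ − φ·cos φ) = 1.644644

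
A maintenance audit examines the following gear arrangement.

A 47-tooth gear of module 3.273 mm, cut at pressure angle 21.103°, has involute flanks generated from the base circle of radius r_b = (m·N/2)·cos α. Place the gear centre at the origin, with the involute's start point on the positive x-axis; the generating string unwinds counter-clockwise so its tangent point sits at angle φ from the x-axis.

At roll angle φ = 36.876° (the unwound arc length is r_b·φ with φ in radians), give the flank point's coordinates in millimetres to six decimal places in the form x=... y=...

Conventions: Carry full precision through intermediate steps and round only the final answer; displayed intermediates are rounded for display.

x=85.115123 y=6.116596

single-mesh involute tooth geometry (47T wheel at module 3.273)
pitch radius r_p = m·N/2 = 3.273·47/2 = 76.915500
base radius r_b = r_p·cos α = 76.915500·cos 21.103° = 71.757138
roll angle φ = 36.876° = 0.64360761 rad
x = r_b·(cos φ + φ·sin φ) = 85.115123
y = r_b·(sin φ − φ·cos φ) = 6.116596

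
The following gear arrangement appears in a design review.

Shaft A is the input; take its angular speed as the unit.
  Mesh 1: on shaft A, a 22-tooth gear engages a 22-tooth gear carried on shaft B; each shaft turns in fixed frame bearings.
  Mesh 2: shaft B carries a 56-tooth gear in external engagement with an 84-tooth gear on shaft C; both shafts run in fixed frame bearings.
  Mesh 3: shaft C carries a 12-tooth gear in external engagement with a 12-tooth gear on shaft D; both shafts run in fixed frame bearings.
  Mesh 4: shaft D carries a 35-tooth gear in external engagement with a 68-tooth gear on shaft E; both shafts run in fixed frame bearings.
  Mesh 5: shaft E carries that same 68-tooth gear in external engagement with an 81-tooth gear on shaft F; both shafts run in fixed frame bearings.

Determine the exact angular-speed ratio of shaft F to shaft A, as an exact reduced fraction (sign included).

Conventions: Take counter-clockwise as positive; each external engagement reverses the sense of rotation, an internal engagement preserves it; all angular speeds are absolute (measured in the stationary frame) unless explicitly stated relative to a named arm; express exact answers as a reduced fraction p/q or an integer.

-70/243

class = fixed-axis compound train [5 meshes; 5 ratios multiply, 5 sense flips]
mesh 1 [22T→22T]: running ratio 1, sense −
mesh 2 [56T→84T]: running ratio 2/3, sense +
mesh 3 [12T→12T]: running ratio 2/3, sense −
mesh 4 [35T→68T]: running ratio 35/102, sense +
mesh 5 [68T→81T]: running ratio 70/243, sense −
ω_out/ω_in = -70/243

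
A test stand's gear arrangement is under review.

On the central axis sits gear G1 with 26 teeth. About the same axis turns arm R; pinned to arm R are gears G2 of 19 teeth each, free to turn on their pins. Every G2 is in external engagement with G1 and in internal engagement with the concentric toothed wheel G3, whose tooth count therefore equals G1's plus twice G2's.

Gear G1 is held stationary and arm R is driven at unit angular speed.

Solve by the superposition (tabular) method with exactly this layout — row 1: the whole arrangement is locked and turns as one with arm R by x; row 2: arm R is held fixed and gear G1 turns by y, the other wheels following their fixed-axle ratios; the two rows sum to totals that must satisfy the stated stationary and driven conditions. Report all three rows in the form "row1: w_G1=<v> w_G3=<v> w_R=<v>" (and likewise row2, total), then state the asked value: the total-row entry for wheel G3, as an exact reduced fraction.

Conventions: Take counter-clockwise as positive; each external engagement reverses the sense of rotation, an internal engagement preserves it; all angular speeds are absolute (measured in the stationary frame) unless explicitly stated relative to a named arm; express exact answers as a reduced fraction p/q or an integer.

class = planetary set [G3 = 26+2·19 = 64; Willis about the carrier]
row 1: whole set turns with the arm by x
row 2 — arm fixed, fixed-axis ratios: sun y, ring −(26/64)·y, arm 0
boundary: total ω_sun = x + y = 0 and total ω_arm = x = 1  ⇒  y = -1, x = 1
row 2 ring = −(26/64)·(-1) = 13/32
totals (row 1 + row 2): sun 1 + (-1) = 0, ring 1 + 13/32 = 45/32, arm 1 + 0 = 1
asked cell (total, ring) = 45/32

row1: w_G1=1 w_G3=1 w_R=1
row2: w_G1=-1 w_G3=13/32 w_R=0
total: w_G1=0 w_G3=45/32 w_R=1
asked value: 45/32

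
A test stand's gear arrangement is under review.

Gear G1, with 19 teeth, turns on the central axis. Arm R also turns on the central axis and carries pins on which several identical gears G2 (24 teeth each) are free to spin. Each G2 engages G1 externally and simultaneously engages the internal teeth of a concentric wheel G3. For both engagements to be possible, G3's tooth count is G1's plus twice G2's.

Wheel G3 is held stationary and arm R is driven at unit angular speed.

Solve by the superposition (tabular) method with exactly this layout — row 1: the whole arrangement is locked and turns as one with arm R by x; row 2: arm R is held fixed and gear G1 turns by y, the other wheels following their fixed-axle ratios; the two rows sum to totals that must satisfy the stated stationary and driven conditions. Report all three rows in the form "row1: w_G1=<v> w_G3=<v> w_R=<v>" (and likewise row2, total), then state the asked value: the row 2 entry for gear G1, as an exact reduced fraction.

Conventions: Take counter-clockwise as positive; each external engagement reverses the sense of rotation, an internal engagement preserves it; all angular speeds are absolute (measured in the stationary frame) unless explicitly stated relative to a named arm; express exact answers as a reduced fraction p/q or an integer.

class = planetary set [G3 = 19+2·24 = 67; Willis about the carrier]
row 1: whole set turns with the arm by x
superposition row 2 [arm held]: sun y, ring −(19/67)·y, arm 0
boundary: total ω_ring = x − (19/67)·y = 0 and total ω_arm = x = 1  ⇒  y = 67/19, x = 1
row 2 ring = −(19/67)·67/19 = -1
totals (row 1 + row 2): sun 1 + 67/19 = 86/19, ring 1 + (-1) = 0, arm 1 + 0 = 1
asked cell (row2, sun) = 67/19

row1: w_G1=1 w_G3=1 w_R=1
row2: w_G1=67/19 w_G3=-1 w_R=0
total: w_G1=86/19 w_G3=0 w_R=1
asked value: 67/19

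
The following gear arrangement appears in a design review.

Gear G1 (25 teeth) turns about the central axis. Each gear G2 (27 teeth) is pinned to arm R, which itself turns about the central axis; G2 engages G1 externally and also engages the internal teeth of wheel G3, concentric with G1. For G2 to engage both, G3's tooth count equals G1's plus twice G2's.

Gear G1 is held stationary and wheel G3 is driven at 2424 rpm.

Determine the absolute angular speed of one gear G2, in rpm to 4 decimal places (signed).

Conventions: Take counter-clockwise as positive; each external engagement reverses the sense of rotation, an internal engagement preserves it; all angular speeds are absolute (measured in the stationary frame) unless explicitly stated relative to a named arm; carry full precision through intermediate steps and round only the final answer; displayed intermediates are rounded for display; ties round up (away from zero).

planetary set (25T centre, 27T on arm, 79T internal) — Willis relation
normalise by the input: solve with ω_ring = 1, then scale by 2424 rpm
ring teeth: 25 + 2·27 = 79
25(ω_sun−ω_arm) = −79(ω_ring−ω_arm),  ω_sun = 0, ω_ring = 1
25(0−ω_arm) = −79(1−ω_arm)  ⇒  104·ω_arm = 79  ⇒  ω_arm = 79/104
sun–planet mesh: 25·(0−79/104) = −27·(ω_p−ω_arm)  ⇒  ω_p−ω_arm = 1975/2808
ω_p = 79/104 + 1975/2808 = 79/54
scale: ω_p = 79/54 × 2424 rpm = +3546.2222 rpm

+3546.2222 rpm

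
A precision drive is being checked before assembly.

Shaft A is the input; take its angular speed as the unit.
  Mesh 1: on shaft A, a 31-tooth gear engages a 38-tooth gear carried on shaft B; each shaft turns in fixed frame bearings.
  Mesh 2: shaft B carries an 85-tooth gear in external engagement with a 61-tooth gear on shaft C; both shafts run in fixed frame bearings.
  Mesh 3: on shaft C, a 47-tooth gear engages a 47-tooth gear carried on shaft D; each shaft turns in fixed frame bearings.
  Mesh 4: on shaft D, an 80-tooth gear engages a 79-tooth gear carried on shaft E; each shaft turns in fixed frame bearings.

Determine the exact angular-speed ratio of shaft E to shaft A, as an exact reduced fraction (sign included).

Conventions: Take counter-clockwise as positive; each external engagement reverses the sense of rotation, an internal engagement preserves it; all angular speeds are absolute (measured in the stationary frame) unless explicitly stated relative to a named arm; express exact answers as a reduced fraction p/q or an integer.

105400/91561

class = fixed-axis compound train [4 meshes; 4 ratios multiply, 4 sense flips]
mesh 1 [31T→38T]: running ratio 31/38, sense −
mesh 2 [85T→61T]: running ratio 2635/2318, sense +
mesh 3 [47T→47T]: running ratio 2635/2318, sense −
mesh 4 [80T→79T]: running ratio 105400/91561, sense +
ω_out/ω_in = 105400/91561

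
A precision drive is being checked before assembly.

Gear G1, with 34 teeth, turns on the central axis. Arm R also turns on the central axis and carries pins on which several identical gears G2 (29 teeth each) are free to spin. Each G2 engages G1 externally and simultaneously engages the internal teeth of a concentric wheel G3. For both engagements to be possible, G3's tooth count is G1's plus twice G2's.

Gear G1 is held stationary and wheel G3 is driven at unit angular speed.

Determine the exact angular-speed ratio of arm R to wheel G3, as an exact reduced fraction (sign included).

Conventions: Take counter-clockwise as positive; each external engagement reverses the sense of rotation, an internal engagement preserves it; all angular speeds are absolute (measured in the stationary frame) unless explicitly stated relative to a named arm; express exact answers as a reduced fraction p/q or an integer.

planetary set (34T centre, 29T on arm, 92T internal) — Willis relation
ring teeth: 34 + 2·29 = 92
34(ω_sun−ω_arm) = −92(ω_ring−ω_arm),  ω_sun = 0, ω_ring = 1
34(0−ω_arm) = −92(1−ω_arm)  ⇒  126·ω_arm = 92  ⇒  ω_arm = 46/63
ω_out/ω_in = 46/63

46/63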